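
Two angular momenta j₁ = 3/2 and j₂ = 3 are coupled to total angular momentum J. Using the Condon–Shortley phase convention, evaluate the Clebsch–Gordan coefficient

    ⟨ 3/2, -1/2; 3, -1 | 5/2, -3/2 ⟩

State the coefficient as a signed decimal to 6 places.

√[6·2!1!4!/8! · 1!2!2!4!1!4!] = √(576/35)
  +(−1)^1/∏(1,1,1,1,0,3)! = -1/6  (running -1/6)
  +(−1)^2/∏(2,0,0,0,1,4)! = 1/48  (running -7/48)
⟨..|..⟩ = √(576/35)·(-7/48) = -0.591608

-0.591608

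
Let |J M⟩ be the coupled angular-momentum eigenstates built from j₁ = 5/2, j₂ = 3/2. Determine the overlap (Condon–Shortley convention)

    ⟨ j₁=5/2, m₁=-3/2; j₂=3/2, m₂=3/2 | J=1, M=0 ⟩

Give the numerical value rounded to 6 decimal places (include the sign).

√[3·3!2!0!/6! · 1!4!3!0!1!1!] = √(36/5)
  +(−1)^3/∏(3,0,1,0,1,0)! = -1/6  (running -1/6)
⟨..|..⟩ = √(36/5)·(-1/6) = -0.447214

-0.447214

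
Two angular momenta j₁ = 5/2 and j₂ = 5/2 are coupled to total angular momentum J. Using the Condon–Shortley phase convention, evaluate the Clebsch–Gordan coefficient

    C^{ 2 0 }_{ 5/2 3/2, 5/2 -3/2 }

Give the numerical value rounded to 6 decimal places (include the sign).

+√(1/84) ≈ +0.109109

√[5·3!2!2!/8! · 4!1!1!4!2!2!] = √(48/7)
  +(−1)^0/∏(0,3,1,1,1,1)! = 1/6  (running 1/6)
  +(−1)^1/∏(1,2,0,0,2,2)! = -1/8  (running 1/24)
⟨..|..⟩ = √(48/7)·(1/24) = +0.109109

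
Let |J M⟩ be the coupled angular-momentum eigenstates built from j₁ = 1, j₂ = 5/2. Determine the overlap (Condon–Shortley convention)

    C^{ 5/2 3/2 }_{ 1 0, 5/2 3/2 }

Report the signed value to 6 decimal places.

triangle: 1!×1!×4!/7! = 24/5040
(j±m)!: 1!×1!×4!×1!×4!×1! = 576
prefactor² = (2J+1)×Δ×N² = 576/35
  k=0: +1/(0!×1!×1!×4!×0!×0!) = 1/24
  k=1: −1/(1!×0!×0!×3!×1!×1!) = -1/6
Σ = -1/8  ⇒  CG² = 576/35×(-1/8)² = 9/35
CG = −√(9/35) = -0.507093

−√(9/35) ≈ -0.507093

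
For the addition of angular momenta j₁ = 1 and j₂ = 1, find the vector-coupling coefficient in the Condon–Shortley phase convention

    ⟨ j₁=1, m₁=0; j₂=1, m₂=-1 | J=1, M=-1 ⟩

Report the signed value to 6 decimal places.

+0.707107

j₁+j₂−J=1  J+j₁−j₂=1  J−j₁+j₂=1  j₁+j₂+J+1=4
(j₁±m₁, j₂±m₂, J±M) = (1,1,0,2,0,2)
P² = 1/2
sum k=0..0:
  [0] +1/1 = 1
S = 1
C² = P²·S² = 1/2 ; C = +0.707107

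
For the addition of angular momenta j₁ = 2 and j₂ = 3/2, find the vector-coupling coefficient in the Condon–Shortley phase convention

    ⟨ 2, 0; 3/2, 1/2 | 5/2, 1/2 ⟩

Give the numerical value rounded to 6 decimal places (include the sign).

-0.292770

√[6·1!3!2!/7! · 2!2!2!1!3!2!] = √(48/35)
  +(−1)^0/∏(0,1,2,2,1,0)! = 1/4  (running 1/4)
  +(−1)^1/∏(1,0,1,1,2,1)! = -1/2  (running -1/4)
⟨..|..⟩ = √(48/35)·(-1/4) = -0.292770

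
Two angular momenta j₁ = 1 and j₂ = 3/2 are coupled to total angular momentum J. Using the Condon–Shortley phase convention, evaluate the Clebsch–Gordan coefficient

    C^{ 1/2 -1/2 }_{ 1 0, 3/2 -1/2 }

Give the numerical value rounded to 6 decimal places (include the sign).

√[2·2!0!1!/4! · 1!1!1!2!0!1!] = √(1/3)
  +(−1)^1/∏(1,1,0,0,0,1)! = -1  (running -1)
⟨..|..⟩ = √(1/3)·(-1) = -0.577350

−√(1/3) ≈ -0.577350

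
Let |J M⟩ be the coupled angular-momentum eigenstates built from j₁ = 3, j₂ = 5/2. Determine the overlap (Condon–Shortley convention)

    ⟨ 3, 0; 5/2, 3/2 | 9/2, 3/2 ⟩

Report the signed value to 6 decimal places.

j₁+j₂−J=1  J+j₁−j₂=5  J−j₁+j₂=4  j₁+j₂+J+1=11
(j₁±m₁, j₂±m₂, J±M) = (3,3,4,1,6,3)
P² = 207360/77
sum k=0..1:
  [0] +1/288 = 1/288
  [1] −1/72 = -1/72
S = -1/96
C² = P²·S² = 45/154 ; C = -0.540562

−√(45/154) ≈ -0.540562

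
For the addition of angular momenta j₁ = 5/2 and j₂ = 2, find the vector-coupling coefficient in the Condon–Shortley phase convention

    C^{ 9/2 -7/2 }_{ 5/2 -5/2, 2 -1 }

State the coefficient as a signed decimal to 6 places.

j₁+j₂−J=0  J+j₁−j₂=5  J−j₁+j₂=4  j₁+j₂+J+1=10
(j₁±m₁, j₂±m₂, J±M) = (0,5,1,3,1,8)
P² = 230400
sum k=0..0:
  [0] +1/720 = 1/720
S = 1/720
C² = P²·S² = 4/9 ; C = +0.666667

+0.666667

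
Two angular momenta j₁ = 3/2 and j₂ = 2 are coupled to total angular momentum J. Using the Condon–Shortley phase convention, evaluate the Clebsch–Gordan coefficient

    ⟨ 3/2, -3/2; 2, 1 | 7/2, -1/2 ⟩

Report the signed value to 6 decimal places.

√[8·0!3!4!/8! · 0!3!3!1!3!4!] = √(5184/35)
  +(−1)^0/∏(0,0,3,3,0,1)! = 1/36  (running 1/36)
⟨..|..⟩ = √(5184/35)·(1/36) = +0.338062

+0.338062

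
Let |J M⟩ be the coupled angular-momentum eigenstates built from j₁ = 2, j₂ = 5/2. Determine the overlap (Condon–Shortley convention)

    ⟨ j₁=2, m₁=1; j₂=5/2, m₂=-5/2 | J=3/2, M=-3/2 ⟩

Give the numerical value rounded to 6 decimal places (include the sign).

+√(2/7) = +0.534522

√[4·3!1!2!/7! · 3!1!0!5!0!3!] = √(288/7)
  +(−1)^0/∏(0,3,1,0,0,2)! = 1/12  (running 1/12)
⟨..|..⟩ = √(288/7)·(1/12) = +0.534522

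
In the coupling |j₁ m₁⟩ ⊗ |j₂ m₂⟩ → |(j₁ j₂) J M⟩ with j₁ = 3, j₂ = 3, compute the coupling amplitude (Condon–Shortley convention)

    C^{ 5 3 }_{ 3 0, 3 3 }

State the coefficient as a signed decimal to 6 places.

√[11·1!5!5!/12! · 3!3!6!0!8!2!] = √(691200)
  +(−1)^1/∏(1,0,2,5,3,0)! = -1/1440  (running -1/1440)
⟨..|..⟩ = √(691200)·(-1/1440) = -0.577350

-0.577350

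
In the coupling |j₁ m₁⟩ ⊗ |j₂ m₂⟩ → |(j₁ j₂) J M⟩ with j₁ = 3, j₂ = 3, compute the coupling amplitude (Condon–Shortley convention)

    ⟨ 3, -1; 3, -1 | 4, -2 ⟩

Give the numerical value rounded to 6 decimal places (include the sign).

triangle: 2!×4!×4!/11! = 1152/39916800
(j±m)!: 2!×4!×2!×4!×2!×6! = 3317760
prefactor² = (2J+1)×Δ×N² = 331776/385
  k=0: +1/(0!×2!×4!×2!×0!×2!) = 1/192
  k=1: −1/(1!×1!×3!×1!×1!×3!) = -1/36
  k=2: +1/(2!×0!×2!×0!×2!×4!) = 1/192
Σ = -5/288  ⇒  CG² = 331776/385×(-5/288)² = 20/77
CG = −√(20/77) = -0.509647

-0.509647  (= −√(20/77))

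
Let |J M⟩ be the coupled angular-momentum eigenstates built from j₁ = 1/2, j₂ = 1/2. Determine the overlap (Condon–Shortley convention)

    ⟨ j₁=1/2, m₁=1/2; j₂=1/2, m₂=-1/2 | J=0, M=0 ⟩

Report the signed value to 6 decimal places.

√[1·1!0!0!/2! · 1!0!0!1!0!0!] = √(1/2)
  +(−1)^0/∏(0,1,0,0,0,0)! = 1  (running 1)
⟨..|..⟩ = √(1/2)·(1) = +0.707107

+0.707107  (= +√(1/2))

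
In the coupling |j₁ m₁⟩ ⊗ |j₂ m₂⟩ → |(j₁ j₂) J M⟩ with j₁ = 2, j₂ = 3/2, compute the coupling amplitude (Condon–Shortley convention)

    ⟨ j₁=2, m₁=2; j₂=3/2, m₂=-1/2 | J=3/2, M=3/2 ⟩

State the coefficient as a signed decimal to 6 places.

+0.632456

√[4·2!2!1!/6! · 4!0!1!2!3!0!] = √(32/5)
  +(−1)^0/∏(0,2,0,1,2,0)! = 1/4  (running 1/4)
⟨..|..⟩ = √(32/5)·(1/4) = +0.632456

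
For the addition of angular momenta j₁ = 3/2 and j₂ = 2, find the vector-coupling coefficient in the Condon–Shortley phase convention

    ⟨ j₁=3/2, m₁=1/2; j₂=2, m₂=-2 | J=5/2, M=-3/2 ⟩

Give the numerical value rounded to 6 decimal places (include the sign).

+0.676123

triangle: 1!*2!*3!/7! = 12/5040
(j±m)!: 2!*1!*0!*4!*1!*4! = 1152
prefactor² = (2J+1)*Δ*N² = 576/35
  k=0: +1/(0!*1!*1!*0!*1!*3!) = 1/6
Σ = 1/6  ⇒  CG² = 576/35*1/6² = 16/35
CG = +√(16/35) = +0.676123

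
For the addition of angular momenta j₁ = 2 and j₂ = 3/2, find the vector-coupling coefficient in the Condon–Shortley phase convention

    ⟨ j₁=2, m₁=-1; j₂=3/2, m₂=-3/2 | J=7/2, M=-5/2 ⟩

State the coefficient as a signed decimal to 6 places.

+0.755929

√[8·0!4!3!/8! · 1!3!0!3!1!6!] = √(5184/7)
  +(−1)^0/∏(0,0,3,0,1,3)! = 1/36  (running 1/36)
⟨..|..⟩ = √(5184/7)·(1/36) = +0.755929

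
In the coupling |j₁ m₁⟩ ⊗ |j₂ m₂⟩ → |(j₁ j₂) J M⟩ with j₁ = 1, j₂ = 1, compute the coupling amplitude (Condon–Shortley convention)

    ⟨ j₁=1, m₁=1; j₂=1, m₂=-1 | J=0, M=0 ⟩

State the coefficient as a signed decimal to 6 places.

triangle: 2!·0!·0!/3! = 2/6
(j±m)!: 2!·0!·0!·2!·0!·0! = 4
prefactor² = (2J+1)·Δ·N² = 4/3
  k=0: +1/(0!·2!·0!·0!·0!·0!) = 1/2
Σ = 1/2  ⇒  CG² = 4/3·1/2² = 1/3
CG = +√(1/3) = +0.577350

+0.577350  (= +√(1/3))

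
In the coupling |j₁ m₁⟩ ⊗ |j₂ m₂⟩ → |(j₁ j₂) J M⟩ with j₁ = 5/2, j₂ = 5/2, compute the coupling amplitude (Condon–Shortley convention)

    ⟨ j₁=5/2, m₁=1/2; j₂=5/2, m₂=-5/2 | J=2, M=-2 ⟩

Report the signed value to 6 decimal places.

√[5·3!2!2!/8! · 3!2!0!5!0!4!] = √(720/7)
  +(−1)^0/∏(0,3,2,0,0,2)! = 1/24  (running 1/24)
⟨..|..⟩ = √(720/7)·(1/24) = +0.422577

+0.422577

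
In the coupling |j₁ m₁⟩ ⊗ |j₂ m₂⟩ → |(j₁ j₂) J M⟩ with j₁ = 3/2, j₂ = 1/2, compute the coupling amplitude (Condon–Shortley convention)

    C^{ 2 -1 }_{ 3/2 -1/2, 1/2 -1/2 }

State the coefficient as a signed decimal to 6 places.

+√(3/4) ≈ +0.866025

√[5·0!3!1!/5! · 1!2!0!1!1!3!] = √(3)
  +(−1)^0/∏(0,0,2,0,1,1)! = 1/2  (running 1/2)
⟨..|..⟩ = √(3)·(1/2) = +0.866025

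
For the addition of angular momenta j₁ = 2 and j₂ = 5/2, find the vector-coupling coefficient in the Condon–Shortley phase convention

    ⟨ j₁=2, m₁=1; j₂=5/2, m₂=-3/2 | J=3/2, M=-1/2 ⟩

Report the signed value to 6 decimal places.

triangle: 3!×1!×2!/7! = 12/5040
(j±m)!: 3!×1!×1!×4!×1!×2! = 288
prefactor² = (2J+1)×Δ×N² = 96/35
  k=0: +1/(0!×3!×1!×1!×0!×1!) = 1/6
  k=1: −1/(1!×2!×0!×0!×1!×2!) = -1/4
Σ = -1/12  ⇒  CG² = 96/35×(-1/12)² = 2/105
CG = −√(2/105) = -0.138013

−√(2/105) = -0.138013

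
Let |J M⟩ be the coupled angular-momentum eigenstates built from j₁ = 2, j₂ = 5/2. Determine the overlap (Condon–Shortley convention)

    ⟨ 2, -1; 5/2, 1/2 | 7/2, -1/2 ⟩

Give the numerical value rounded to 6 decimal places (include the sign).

√[8·1!3!4!/9! · 1!3!3!2!3!4!] = √(1152/35)
  +(−1)^0/∏(0,1,3,3,0,1)! = 1/36  (running 1/36)
  +(−1)^1/∏(1,0,2,2,1,2)! = -1/8  (running -7/72)
⟨..|..⟩ = √(1152/35)·(-7/72) = -0.557773

−√(14/45) = -0.557773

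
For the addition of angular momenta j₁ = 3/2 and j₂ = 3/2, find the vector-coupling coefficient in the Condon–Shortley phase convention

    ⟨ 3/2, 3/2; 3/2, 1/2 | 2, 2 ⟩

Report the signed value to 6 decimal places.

+0.707107  (= +√(1/2))

j₁+j₂−J=1  J+j₁−j₂=2  J−j₁+j₂=2  j₁+j₂+J+1=6
(j₁±m₁, j₂±m₂, J±M) = (3,0,2,1,4,0)
P² = 8
sum k=0..0:
  [0] +1/4 = 1/4
S = 1/4
C² = P²·S² = 1/2 ; C = +0.707107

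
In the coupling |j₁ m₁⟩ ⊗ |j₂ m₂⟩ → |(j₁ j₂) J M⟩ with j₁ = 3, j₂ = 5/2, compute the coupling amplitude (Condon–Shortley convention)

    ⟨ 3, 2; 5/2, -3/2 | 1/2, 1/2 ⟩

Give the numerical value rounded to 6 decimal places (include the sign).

triangle: 5!·1!·0!/7! = 120/5040
(j±m)!: 5!·1!·1!·4!·1!·0! = 2880
prefactor² = (2J+1)·Δ·N² = 960/7
  k=1: −1/(1!·4!·0!·0!·1!·0!) = -1/24
Σ = -1/24  ⇒  CG² = 960/7·(-1/24)² = 5/21
CG = −√(5/21) = -0.487950

-0.487950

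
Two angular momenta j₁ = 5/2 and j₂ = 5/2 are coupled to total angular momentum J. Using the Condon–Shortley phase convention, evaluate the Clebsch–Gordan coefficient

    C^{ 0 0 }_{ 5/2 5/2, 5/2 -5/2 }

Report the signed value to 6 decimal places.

+0.408248  (= +√(1/6))

triangle: 5!×0!×0!/6! = 120/720
(j±m)!: 5!×0!×0!×5!×0!×0! = 14400
prefactor² = (2J+1)×Δ×N² = 2400
  k=0: +1/(0!×5!×0!×0!×0!×0!) = 1/120
Σ = 1/120  ⇒  CG² = 2400×1/120² = 1/6
CG = +√(1/6) = +0.408248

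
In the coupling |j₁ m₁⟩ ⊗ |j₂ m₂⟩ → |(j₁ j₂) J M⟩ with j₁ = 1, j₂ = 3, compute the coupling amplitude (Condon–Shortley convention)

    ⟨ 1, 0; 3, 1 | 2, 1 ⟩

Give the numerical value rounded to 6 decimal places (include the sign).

−√(8/21) = -0.617213

j₁+j₂−J=2  J+j₁−j₂=0  J−j₁+j₂=4  j₁+j₂+J+1=7
(j₁±m₁, j₂±m₂, J±M) = (1,1,4,2,3,1)
P² = 96/7
sum k=1..1:
  [1] −1/6 = -1/6
S = -1/6
C² = P²·S² = 8/21 ; C = -0.617213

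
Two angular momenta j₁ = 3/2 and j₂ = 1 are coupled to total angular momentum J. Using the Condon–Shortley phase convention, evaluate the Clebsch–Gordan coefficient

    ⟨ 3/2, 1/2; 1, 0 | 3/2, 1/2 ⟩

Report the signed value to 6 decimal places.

+√(1/15) = +0.258199

triangle: 1!*2!*1!/5! = 2/120
(j±m)!: 2!*1!*1!*1!*2!*1! = 4
prefactor² = (2J+1)*Δ*N² = 4/15
  k=0: +1/(0!*1!*1!*1!*1!*0!) = 1
  k=1: −1/(1!*0!*0!*0!*2!*1!) = -1/2
Σ = 1/2  ⇒  CG² = 4/15*1/2² = 1/15
CG = +√(1/15) = +0.258199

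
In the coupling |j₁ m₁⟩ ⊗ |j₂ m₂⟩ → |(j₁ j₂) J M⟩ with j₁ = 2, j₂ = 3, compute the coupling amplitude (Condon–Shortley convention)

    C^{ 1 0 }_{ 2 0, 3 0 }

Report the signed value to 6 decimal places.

triangle: 4!·0!·2!/7! = 48/5040
(j±m)!: 2!·2!·3!·3!·1!·1! = 144
prefactor² = (2J+1)·Δ·N² = 144/35
  k=2: +1/(2!·2!·0!·1!·0!·1!) = 1/4
Σ = 1/4  ⇒  CG² = 144/35·1/4² = 9/35
CG = +√(9/35) = +0.507093

+0.507093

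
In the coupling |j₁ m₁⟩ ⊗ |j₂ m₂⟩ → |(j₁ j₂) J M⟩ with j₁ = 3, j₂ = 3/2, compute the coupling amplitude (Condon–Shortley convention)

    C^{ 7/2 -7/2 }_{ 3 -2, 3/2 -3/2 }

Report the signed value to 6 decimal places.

+0.577350

triangle: 1!*5!*2!/9! = 240/362880
(j±m)!: 1!*5!*0!*3!*0!*7! = 3628800
prefactor² = (2J+1)*Δ*N² = 19200
  k=0: +1/(0!*1!*5!*0!*0!*2!) = 1/240
Σ = 1/240  ⇒  CG² = 19200*1/240² = 1/3
CG = +√(1/3) = +0.577350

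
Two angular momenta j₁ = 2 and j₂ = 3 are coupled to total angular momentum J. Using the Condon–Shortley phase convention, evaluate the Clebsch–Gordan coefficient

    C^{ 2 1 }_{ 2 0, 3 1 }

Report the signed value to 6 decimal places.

+0.377964

j₁+j₂−J=3  J+j₁−j₂=1  J−j₁+j₂=3  j₁+j₂+J+1=8
(j₁±m₁, j₂±m₂, J±M) = (2,2,4,2,3,1)
P² = 36/7
sum k=1..2:
  [1] −1/12 = -1/12
  [2] +1/4 = 1/4
S = 1/6
C² = P²·S² = 1/7 ; C = +0.377964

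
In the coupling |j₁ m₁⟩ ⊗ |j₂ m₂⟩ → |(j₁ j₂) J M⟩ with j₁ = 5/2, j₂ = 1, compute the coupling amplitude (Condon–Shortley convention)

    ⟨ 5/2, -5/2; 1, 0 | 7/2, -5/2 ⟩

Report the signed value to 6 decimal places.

+0.534522

√[8·0!5!2!/8! · 0!5!1!1!1!6!] = √(28800/7)
  +(−1)^0/∏(0,0,5,1,0,1)! = 1/120  (running 1/120)
⟨..|..⟩ = √(28800/7)·(1/120) = +0.534522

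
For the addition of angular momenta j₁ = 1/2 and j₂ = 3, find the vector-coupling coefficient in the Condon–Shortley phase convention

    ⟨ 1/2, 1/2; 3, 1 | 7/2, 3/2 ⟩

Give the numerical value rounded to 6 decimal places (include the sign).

triangle: 0!·1!·6!/8! = 720/40320
(j±m)!: 1!·0!·4!·2!·5!·2! = 11520
prefactor² = (2J+1)·Δ·N² = 11520/7
  k=0: +1/(0!·0!·0!·4!·1!·2!) = 1/48
Σ = 1/48  ⇒  CG² = 11520/7·1/48² = 5/7
CG = +√(5/7) = +0.845154

+√(5/7) = +0.845154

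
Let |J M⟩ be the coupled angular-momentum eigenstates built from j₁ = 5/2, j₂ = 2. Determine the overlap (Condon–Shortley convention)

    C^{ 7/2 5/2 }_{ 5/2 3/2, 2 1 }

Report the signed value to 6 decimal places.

√[8·1!4!3!/9! · 4!1!3!1!6!1!] = √(2304/7)
  +(−1)^0/∏(0,1,1,3,3,0)! = 1/36  (running 1/36)
  +(−1)^1/∏(1,0,0,2,4,1)! = -1/48  (running 1/144)
⟨..|..⟩ = √(2304/7)·(1/144) = +0.125988

+0.125988  (= +√(1/63))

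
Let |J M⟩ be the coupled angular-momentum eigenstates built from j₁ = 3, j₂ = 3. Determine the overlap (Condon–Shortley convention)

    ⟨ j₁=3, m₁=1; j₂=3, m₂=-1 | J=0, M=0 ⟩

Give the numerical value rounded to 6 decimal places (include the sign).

√[1·6!0!0!/7! · 4!2!2!4!0!0!] = √(2304/7)
  +(−1)^2/∏(2,4,0,0,0,0)! = 1/48  (running 1/48)
⟨..|..⟩ = √(2304/7)·(1/48) = +0.377964

+0.377964  (= +√(1/7))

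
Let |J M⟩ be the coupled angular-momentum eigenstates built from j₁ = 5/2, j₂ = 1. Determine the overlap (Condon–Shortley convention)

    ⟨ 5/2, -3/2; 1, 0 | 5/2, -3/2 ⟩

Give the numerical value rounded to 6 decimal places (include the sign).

-0.507093  (= −√(9/35))

triangle: 1!×4!×1!/7! = 24/5040
(j±m)!: 1!×4!×1!×1!×1!×4! = 576
prefactor² = (2J+1)×Δ×N² = 576/35
  k=0: +1/(0!×1!×4!×1!×0!×0!) = 1/24
  k=1: −1/(1!×0!×3!×0!×1!×1!) = -1/6
Σ = -1/8  ⇒  CG² = 576/35×(-1/8)² = 9/35
CG = −√(9/35) = -0.507093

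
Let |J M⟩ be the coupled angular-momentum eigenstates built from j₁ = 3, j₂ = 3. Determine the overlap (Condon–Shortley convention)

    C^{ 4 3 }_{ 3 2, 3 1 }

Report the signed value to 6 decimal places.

√[9·2!4!4!/11! · 5!1!4!2!7!1!] = √(82944/11)
  +(−1)^0/∏(0,2,1,4,3,0)! = 1/288  (running 1/288)
  +(−1)^1/∏(1,1,0,3,4,1)! = -1/144  (running -1/288)
⟨..|..⟩ = √(82944/11)·(-1/288) = -0.301511

−√(1/11) = -0.301511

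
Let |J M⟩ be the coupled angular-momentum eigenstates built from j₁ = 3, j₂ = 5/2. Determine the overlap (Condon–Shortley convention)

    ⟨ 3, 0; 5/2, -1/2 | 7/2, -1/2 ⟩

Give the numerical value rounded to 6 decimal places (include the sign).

-0.436436

√[8·2!4!3!/10! · 3!3!2!3!3!4!] = √(6912/175)
  +(−1)^0/∏(0,2,3,2,1,1)! = 1/24  (running 1/24)
  +(−1)^1/∏(1,1,2,1,2,2)! = -1/8  (running -1/12)
  +(−1)^2/∏(2,0,1,0,3,3)! = 1/72  (running -5/72)
⟨..|..⟩ = √(6912/175)·(-5/72) = -0.436436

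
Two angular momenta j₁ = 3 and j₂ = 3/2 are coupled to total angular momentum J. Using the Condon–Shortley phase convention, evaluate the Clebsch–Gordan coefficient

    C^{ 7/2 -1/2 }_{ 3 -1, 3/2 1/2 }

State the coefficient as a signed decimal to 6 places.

triangle: 1!*5!*2!/9! = 240/362880
(j±m)!: 2!*4!*2!*1!*3!*4! = 13824
prefactor² = (2J+1)*Δ*N² = 512/7
  k=0: +1/(0!*1!*4!*2!*1!*0!) = 1/48
  k=1: −1/(1!*0!*3!*1!*2!*1!) = -1/12
Σ = -1/16  ⇒  CG² = 512/7*(-1/16)² = 2/7
CG = −√(2/7) = -0.534522

-0.534522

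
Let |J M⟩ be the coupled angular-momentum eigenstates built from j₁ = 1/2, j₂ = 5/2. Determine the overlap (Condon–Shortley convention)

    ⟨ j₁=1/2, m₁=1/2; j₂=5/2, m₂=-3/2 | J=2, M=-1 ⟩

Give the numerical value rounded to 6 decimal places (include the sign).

√[5·1!0!4!/6! · 1!0!1!4!1!3!] = √(24)
  +(−1)^0/∏(0,1,0,1,0,3)! = 1/6  (running 1/6)
⟨..|..⟩ = √(24)·(1/6) = +0.816497

+√(2/3) = +0.816497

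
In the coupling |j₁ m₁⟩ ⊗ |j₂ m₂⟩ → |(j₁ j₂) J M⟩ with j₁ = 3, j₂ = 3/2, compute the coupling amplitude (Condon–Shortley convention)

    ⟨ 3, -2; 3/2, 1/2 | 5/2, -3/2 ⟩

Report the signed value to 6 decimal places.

√[6·2!4!1!/8! · 1!5!2!1!1!4!] = √(288/7)
  +(−1)^1/∏(1,1,4,1,0,0)! = -1/24  (running -1/24)
  +(−1)^2/∏(2,0,3,0,1,1)! = 1/12  (running 1/24)
⟨..|..⟩ = √(288/7)·(1/24) = +0.267261

+0.267261  (= +√(1/14))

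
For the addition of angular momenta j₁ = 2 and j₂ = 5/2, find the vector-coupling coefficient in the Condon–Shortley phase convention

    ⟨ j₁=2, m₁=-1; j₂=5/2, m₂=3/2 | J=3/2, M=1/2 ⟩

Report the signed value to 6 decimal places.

triangle: 3!×1!×2!/7! = 12/5040
(j±m)!: 1!×3!×4!×1!×2!×1! = 288
prefactor² = (2J+1)×Δ×N² = 96/35
  k=2: +1/(2!×1!×1!×2!×0!×0!) = 1/4
  k=3: −1/(3!×0!×0!×1!×1!×1!) = -1/6
Σ = 1/12  ⇒  CG² = 96/35×1/12² = 2/105
CG = +√(2/105) = +0.138013

+√(2/105) ≈ +0.138013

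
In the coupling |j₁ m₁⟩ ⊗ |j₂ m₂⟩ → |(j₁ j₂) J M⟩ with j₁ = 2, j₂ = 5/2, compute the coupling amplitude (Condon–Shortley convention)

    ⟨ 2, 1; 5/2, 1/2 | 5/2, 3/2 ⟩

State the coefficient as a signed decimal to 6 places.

−√(6/35) ≈ -0.414039

√[6·2!2!3!/8! · 3!1!3!2!4!1!] = √(216/35)
  +(−1)^0/∏(0,2,1,3,1,0)! = 1/12  (running 1/12)
  +(−1)^1/∏(1,1,0,2,2,1)! = -1/4  (running -1/6)
⟨..|..⟩ = √(216/35)·(-1/6) = -0.414039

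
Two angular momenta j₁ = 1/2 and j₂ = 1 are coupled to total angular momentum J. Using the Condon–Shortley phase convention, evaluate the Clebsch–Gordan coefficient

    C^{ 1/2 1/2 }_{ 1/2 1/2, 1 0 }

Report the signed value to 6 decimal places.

j₁+j₂−J=1  J+j₁−j₂=0  J−j₁+j₂=1  j₁+j₂+J+1=3
(j₁±m₁, j₂±m₂, J±M) = (1,0,1,1,1,0)
P² = 1/3
sum k=0..0:
  [0] +1/1 = 1
S = 1
C² = P²·S² = 1/3 ; C = +0.577350

+0.577350  (= +√(1/3))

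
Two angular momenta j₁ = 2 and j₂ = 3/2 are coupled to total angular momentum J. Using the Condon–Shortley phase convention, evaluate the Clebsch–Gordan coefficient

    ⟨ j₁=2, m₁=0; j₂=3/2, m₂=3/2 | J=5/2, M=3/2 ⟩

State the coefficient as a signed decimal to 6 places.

triangle: 1!*3!*2!/7! = 12/5040
(j±m)!: 2!*2!*3!*0!*4!*1! = 576
prefactor² = (2J+1)*Δ*N² = 288/35
  k=1: −1/(1!*0!*1!*2!*2!*0!) = -1/4
Σ = -1/4  ⇒  CG² = 288/35*(-1/4)² = 18/35
CG = −√(18/35) = -0.717137

-0.717137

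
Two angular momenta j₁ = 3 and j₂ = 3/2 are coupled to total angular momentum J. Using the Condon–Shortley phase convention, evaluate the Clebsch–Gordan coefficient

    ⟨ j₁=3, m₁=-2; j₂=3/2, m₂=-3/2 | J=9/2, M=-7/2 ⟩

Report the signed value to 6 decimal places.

+0.816497  (= +√(2/3))

triangle: 0!·6!·3!/10! = 4320/3628800
(j±m)!: 1!·5!·0!·3!·1!·8! = 29030400
prefactor² = (2J+1)·Δ·N² = 345600
  k=0: +1/(0!·0!·5!·0!·1!·3!) = 1/720
Σ = 1/720  ⇒  CG² = 345600·1/720² = 2/3
CG = +√(2/3) = +0.816497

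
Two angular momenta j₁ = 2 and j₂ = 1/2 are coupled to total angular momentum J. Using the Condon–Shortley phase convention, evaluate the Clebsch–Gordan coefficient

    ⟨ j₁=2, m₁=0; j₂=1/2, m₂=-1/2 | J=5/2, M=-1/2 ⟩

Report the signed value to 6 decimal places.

j₁+j₂−J=0  J+j₁−j₂=4  J−j₁+j₂=1  j₁+j₂+J+1=6
(j₁±m₁, j₂±m₂, J±M) = (2,2,0,1,2,3)
P² = 48/5
sum k=0..0:
  [0] +1/4 = 1/4
S = 1/4
C² = P²·S² = 3/5 ; C = +0.774597

+√(3/5) = +0.774597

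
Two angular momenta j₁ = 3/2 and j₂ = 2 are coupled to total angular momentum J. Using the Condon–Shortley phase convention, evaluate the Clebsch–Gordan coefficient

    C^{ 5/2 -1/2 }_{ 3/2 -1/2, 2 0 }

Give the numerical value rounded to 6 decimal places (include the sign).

−√(3/35) = -0.292770

√[6·1!2!3!/7! · 1!2!2!2!2!3!] = √(48/35)
  +(−1)^0/∏(0,1,2,2,0,1)! = 1/4  (running 1/4)
  +(−1)^1/∏(1,0,1,1,1,2)! = -1/2  (running -1/4)
⟨..|..⟩ = √(48/35)·(-1/4) = -0.292770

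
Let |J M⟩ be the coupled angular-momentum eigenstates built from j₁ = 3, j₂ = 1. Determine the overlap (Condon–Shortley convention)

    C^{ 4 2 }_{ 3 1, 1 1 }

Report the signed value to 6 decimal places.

+0.731925  (= +√(15/28))

triangle: 0!*6!*2!/9! = 1440/362880
(j±m)!: 4!*2!*2!*0!*6!*2! = 138240
prefactor² = (2J+1)*Δ*N² = 34560/7
  k=0: +1/(0!*0!*2!*2!*4!*0!) = 1/96
Σ = 1/96  ⇒  CG² = 34560/7*1/96² = 15/28
CG = +√(15/28) = +0.731925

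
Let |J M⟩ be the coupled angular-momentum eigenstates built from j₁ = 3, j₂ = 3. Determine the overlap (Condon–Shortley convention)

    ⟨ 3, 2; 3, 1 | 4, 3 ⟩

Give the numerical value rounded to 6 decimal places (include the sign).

-0.301511

j₁+j₂−J=2  J+j₁−j₂=4  J−j₁+j₂=4  j₁+j₂+J+1=11
(j₁±m₁, j₂±m₂, J±M) = (5,1,4,2,7,1)
P² = 82944/11
sum k=0..1:
  [0] +1/288 = 1/288
  [1] −1/144 = -1/144
S = -1/288
C² = P²·S² = 1/11 ; C = -0.301511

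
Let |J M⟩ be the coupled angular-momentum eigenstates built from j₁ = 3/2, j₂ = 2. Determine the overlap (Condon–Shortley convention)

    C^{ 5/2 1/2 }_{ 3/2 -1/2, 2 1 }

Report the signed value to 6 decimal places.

−√(5/14) = -0.597614

triangle: 1!×2!×3!/7! = 12/5040
(j±m)!: 1!×2!×3!×1!×3!×2! = 144
prefactor² = (2J+1)×Δ×N² = 72/35
  k=0: +1/(0!×1!×2!×3!×0!×0!) = 1/12
  k=1: −1/(1!×0!×1!×2!×1!×1!) = -1/2
Σ = -5/12  ⇒  CG² = 72/35×(-5/12)² = 5/14
CG = −√(5/14) = -0.597614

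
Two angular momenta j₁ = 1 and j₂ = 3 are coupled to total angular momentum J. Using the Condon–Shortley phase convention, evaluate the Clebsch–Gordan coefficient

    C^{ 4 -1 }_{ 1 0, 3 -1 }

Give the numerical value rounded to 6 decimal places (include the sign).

√[9·0!2!6!/9! · 1!1!2!4!3!5!] = √(8640/7)
  +(−1)^0/∏(0,0,1,2,1,4)! = 1/48  (running 1/48)
⟨..|..⟩ = √(8640/7)·(1/48) = +0.731925

+√(15/28) = +0.731925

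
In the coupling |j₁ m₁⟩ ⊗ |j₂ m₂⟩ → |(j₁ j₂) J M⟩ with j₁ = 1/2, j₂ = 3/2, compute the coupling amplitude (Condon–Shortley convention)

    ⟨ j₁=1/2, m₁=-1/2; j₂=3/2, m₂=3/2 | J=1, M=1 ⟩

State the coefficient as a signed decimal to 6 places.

-0.866025  (= −√(3/4))

√[3·1!0!2!/4! · 0!1!3!0!2!0!] = √(3)
  +(−1)^1/∏(1,0,0,2,0,0)! = -1/2  (running -1/2)
⟨..|..⟩ = √(3)·(-1/2) = -0.866025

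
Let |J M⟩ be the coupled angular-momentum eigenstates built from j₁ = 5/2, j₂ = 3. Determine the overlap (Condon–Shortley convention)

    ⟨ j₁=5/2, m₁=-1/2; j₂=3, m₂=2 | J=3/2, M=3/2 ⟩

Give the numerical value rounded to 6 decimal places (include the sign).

triangle: 4!*1!*2!/8! = 48/40320
(j±m)!: 2!*3!*5!*1!*3!*0! = 8640
prefactor² = (2J+1)*Δ*N² = 288/7
  k=3: −1/(3!*1!*0!*2!*1!*0!) = -1/12
Σ = -1/12  ⇒  CG² = 288/7*(-1/12)² = 2/7
CG = −√(2/7) = -0.534522

-0.534522  (= −√(2/7))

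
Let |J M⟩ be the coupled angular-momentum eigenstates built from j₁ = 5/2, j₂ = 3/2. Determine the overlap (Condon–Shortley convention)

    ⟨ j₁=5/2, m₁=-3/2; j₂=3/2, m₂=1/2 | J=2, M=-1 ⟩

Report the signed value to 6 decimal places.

j₁+j₂−J=2  J+j₁−j₂=3  J−j₁+j₂=1  j₁+j₂+J+1=7
(j₁±m₁, j₂±m₂, J±M) = (1,4,2,1,1,3)
P² = 24/7
sum k=1..2:
  [1] −1/6 = -1/6
  [2] +1/4 = 1/4
S = 1/12
C² = P²·S² = 1/42 ; C = +0.154303

+0.154303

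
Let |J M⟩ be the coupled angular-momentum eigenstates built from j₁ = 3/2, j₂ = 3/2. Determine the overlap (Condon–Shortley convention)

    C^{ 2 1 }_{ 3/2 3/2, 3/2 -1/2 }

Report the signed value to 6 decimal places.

triangle: 1!×2!×2!/6! = 4/720
(j±m)!: 3!×0!×1!×2!×3!×1! = 72
prefactor² = (2J+1)×Δ×N² = 2
  k=0: +1/(0!×1!×0!×1!×2!×1!) = 1/2
Σ = 1/2  ⇒  CG² = 2×1/2² = 1/2
CG = +√(1/2) = +0.707107

+√(1/2) ≈ +0.707107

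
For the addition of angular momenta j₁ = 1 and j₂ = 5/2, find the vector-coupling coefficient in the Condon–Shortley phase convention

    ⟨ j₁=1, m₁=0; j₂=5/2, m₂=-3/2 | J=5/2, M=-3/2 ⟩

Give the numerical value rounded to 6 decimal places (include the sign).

+0.507093  (= +√(9/35))

j₁+j₂−J=1  J+j₁−j₂=1  J−j₁+j₂=4  j₁+j₂+J+1=7
(j₁±m₁, j₂±m₂, J±M) = (1,1,1,4,1,4)
P² = 576/35
sum k=0..1:
  [0] +1/6 = 1/6
  [1] −1/24 = -1/24
S = 1/8
C² = P²·S² = 9/35 ; C = +0.507093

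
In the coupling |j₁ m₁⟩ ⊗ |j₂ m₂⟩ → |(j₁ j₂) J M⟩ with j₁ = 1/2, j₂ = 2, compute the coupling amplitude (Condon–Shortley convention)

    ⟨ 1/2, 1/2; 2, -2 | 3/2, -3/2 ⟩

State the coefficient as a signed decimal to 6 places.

√[4·1!0!3!/5! · 1!0!0!4!0!3!] = √(144/5)
  +(−1)^0/∏(0,1,0,0,0,3)! = 1/6  (running 1/6)
⟨..|..⟩ = √(144/5)·(1/6) = +0.894427

+0.894427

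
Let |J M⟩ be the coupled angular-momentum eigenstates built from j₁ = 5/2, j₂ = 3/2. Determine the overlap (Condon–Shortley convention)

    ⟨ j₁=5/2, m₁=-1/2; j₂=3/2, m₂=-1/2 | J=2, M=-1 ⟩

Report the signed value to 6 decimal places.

-0.545545

j₁+j₂−J=2  J+j₁−j₂=3  J−j₁+j₂=1  j₁+j₂+J+1=7
(j₁±m₁, j₂±m₂, J±M) = (2,3,1,2,1,3)
P² = 12/7
sum k=0..1:
  [0] +1/12 = 1/12
  [1] −1/2 = -1/2
S = -5/12
C² = P²·S² = 25/84 ; C = -0.545545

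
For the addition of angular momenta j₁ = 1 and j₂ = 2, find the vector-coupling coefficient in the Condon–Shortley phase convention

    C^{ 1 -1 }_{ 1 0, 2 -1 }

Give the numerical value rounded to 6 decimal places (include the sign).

−√(3/10) = -0.547723

√[3·2!0!2!/5! · 1!1!1!3!0!2!] = √(6/5)
  +(−1)^1/∏(1,1,0,0,0,2)! = -1/2  (running -1/2)
⟨..|..⟩ = √(6/5)·(-1/2) = -0.547723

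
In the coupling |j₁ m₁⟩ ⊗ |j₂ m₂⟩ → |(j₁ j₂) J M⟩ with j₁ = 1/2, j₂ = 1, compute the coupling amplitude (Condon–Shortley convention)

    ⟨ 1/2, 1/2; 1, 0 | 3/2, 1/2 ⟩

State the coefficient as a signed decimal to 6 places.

√[4·0!1!2!/4! · 1!0!1!1!2!1!] = √(2/3)
  +(−1)^0/∏(0,0,0,1,1,1)! = 1  (running 1)
⟨..|..⟩ = √(2/3)·(1) = +0.816497

+0.816497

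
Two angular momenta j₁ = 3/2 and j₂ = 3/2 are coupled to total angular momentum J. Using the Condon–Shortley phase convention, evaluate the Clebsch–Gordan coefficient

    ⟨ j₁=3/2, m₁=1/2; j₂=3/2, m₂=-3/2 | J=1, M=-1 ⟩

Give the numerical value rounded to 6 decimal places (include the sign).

+0.547723  (= +√(3/10))

j₁+j₂−J=2  J+j₁−j₂=1  J−j₁+j₂=1  j₁+j₂+J+1=5
(j₁±m₁, j₂±m₂, J±M) = (2,1,0,3,0,2)
P² = 6/5
sum k=0..0:
  [0] +1/2 = 1/2
S = 1/2
C² = P²·S² = 3/10 ; C = +0.547723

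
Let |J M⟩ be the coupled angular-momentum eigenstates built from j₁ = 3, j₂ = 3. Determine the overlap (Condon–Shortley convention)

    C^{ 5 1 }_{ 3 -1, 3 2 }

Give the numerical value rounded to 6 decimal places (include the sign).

triangle: 1!×5!×5!/12! = 14400/479001600
(j±m)!: 2!×4!×5!×1!×6!×4! = 99532800
prefactor² = (2J+1)×Δ×N² = 230400/7
  k=0: +1/(0!×1!×4!×5!×1!×0!) = 1/2880
  k=1: −1/(1!×0!×3!×4!×2!×1!) = -1/288
Σ = -1/320  ⇒  CG² = 230400/7×(-1/320)² = 9/28
CG = −√(9/28) = -0.566947

-0.566947  (= −√(9/28))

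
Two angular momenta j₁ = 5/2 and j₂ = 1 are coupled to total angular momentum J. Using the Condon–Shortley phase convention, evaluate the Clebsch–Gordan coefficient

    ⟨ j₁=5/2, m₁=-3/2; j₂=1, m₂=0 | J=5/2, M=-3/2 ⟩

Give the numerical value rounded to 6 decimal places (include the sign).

−√(9/35) ≈ -0.507093

j₁+j₂−J=1  J+j₁−j₂=4  J−j₁+j₂=1  j₁+j₂+J+1=7
(j₁±m₁, j₂±m₂, J±M) = (1,4,1,1,1,4)
P² = 576/35
sum k=0..1:
  [0] +1/24 = 1/24
  [1] −1/6 = -1/6
S = -1/8
C² = P²·S² = 9/35 ; C = -0.507093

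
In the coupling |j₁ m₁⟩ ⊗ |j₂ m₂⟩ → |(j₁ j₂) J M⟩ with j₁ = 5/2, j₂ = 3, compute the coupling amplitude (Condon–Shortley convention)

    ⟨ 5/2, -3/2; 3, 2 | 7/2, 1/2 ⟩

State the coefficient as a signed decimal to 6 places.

√[8·2!3!4!/10! · 1!4!5!1!4!3!] = √(9216/35)
  +(−1)^1/∏(1,1,3,4,0,0)! = -1/144  (running -1/144)
  +(−1)^2/∏(2,0,2,3,1,1)! = 1/24  (running 5/144)
⟨..|..⟩ = √(9216/35)·(5/144) = +0.563436

+0.563436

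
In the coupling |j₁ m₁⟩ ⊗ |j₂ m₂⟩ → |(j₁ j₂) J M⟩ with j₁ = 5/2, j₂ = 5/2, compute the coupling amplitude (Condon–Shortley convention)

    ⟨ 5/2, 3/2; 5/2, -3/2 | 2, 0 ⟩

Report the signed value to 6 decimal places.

+√(1/84) ≈ +0.109109

triangle: 3!*2!*2!/8! = 24/40320
(j±m)!: 4!*1!*1!*4!*2!*2! = 2304
prefactor² = (2J+1)*Δ*N² = 48/7
  k=0: +1/(0!*3!*1!*1!*1!*1!) = 1/6
  k=1: −1/(1!*2!*0!*0!*2!*2!) = -1/8
Σ = 1/24  ⇒  CG² = 48/7*1/24² = 1/84
CG = +√(1/84) = +0.109109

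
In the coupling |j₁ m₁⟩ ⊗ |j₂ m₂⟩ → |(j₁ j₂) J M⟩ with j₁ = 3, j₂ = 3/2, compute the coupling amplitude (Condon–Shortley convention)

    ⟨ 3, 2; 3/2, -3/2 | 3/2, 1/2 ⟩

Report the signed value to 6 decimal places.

j₁+j₂−J=3  J+j₁−j₂=3  J−j₁+j₂=0  j₁+j₂+J+1=7
(j₁±m₁, j₂±m₂, J±M) = (5,1,0,3,2,1)
P² = 288/7
sum k=0..0:
  [0] +1/12 = 1/12
S = 1/12
C² = P²·S² = 2/7 ; C = +0.534522

+0.534522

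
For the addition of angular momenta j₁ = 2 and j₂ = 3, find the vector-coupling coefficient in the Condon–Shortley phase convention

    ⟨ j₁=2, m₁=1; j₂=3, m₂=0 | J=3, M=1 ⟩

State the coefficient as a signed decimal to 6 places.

√[7·2!2!4!/9! · 3!1!3!3!4!2!] = √(96/5)
  +(−1)^0/∏(0,2,1,3,1,1)! = 1/12  (running 1/12)
  +(−1)^1/∏(1,1,0,2,2,2)! = -1/8  (running -1/24)
⟨..|..⟩ = √(96/5)·(-1/24) = -0.182574

-0.182574  (= −√(1/30))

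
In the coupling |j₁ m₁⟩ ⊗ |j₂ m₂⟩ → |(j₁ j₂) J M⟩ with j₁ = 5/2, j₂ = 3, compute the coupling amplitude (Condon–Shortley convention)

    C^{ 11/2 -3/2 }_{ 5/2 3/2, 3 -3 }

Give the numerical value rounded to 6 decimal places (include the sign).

+√(1/66) = +0.123091

√[12·0!5!6!/12! · 4!1!0!6!4!7!] = √(49766400/11)
  +(−1)^0/∏(0,0,1,0,4,6)! = 1/17280  (running 1/17280)
⟨..|..⟩ = √(49766400/11)·(1/17280) = +0.123091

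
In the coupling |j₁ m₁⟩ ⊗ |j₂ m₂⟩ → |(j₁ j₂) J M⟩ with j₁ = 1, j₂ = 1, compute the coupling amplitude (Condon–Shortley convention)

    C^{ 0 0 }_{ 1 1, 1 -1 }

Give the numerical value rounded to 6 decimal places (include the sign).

+0.577350  (= +√(1/3))

triangle: 2!*0!*0!/3! = 2/6
(j±m)!: 2!*0!*0!*2!*0!*0! = 4
prefactor² = (2J+1)*Δ*N² = 4/3
  k=0: +1/(0!*2!*0!*0!*0!*0!) = 1/2
Σ = 1/2  ⇒  CG² = 4/3*1/2² = 1/3
CG = +√(1/3) = +0.577350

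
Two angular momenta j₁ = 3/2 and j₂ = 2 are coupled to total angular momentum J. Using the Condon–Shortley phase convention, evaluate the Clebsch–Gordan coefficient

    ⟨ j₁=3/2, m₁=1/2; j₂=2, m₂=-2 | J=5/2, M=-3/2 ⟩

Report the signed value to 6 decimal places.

j₁+j₂−J=1  J+j₁−j₂=2  J−j₁+j₂=3  j₁+j₂+J+1=7
(j₁±m₁, j₂±m₂, J±M) = (2,1,0,4,1,4)
P² = 576/35
sum k=0..0:
  [0] +1/6 = 1/6
S = 1/6
C² = P²·S² = 16/35 ; C = +0.676123

+√(16/35) ≈ +0.676123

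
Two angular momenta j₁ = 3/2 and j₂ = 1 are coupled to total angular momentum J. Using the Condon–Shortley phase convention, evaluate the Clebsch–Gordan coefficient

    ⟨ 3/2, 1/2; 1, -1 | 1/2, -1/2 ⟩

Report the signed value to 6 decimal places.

j₁+j₂−J=2  J+j₁−j₂=1  J−j₁+j₂=0  j₁+j₂+J+1=4
(j₁±m₁, j₂±m₂, J±M) = (2,1,0,2,0,1)
P² = 2/3
sum k=0..0:
  [0] +1/2 = 1/2
S = 1/2
C² = P²·S² = 1/6 ; C = +0.408248

+√(1/6) = +0.408248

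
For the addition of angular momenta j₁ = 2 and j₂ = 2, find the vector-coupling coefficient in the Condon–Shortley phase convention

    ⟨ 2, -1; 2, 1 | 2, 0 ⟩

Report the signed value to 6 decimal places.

j₁+j₂−J=2  J+j₁−j₂=2  J−j₁+j₂=2  j₁+j₂+J+1=7
(j₁±m₁, j₂±m₂, J±M) = (1,3,3,1,2,2)
P² = 8/7
sum k=1..2:
  [1] −1/4 = -1/4
  [2] +1/2 = 1/2
S = 1/4
C² = P²·S² = 1/14 ; C = +0.267261

+0.267261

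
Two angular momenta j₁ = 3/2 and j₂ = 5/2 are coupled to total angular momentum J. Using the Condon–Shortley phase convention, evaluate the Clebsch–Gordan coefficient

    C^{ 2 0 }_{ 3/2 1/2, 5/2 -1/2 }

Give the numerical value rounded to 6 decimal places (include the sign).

-0.267261

triangle: 2!·1!·3!/7! = 12/5040
(j±m)!: 2!·1!·2!·3!·2!·2! = 96
prefactor² = (2J+1)·Δ·N² = 8/7
  k=0: +1/(0!·2!·1!·2!·0!·1!) = 1/4
  k=1: −1/(1!·1!·0!·1!·1!·2!) = -1/2
Σ = -1/4  ⇒  CG² = 8/7·(-1/4)² = 1/14
CG = −√(1/14) = -0.267261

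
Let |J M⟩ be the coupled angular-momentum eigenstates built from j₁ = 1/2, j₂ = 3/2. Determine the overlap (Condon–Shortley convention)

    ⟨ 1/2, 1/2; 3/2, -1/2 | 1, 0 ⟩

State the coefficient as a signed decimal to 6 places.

√[3·1!0!2!/4! · 1!0!1!2!1!1!] = √(1/2)
  +(−1)^0/∏(0,1,0,1,0,1)! = 1  (running 1)
⟨..|..⟩ = √(1/2)·(1) = +0.707107

+0.707107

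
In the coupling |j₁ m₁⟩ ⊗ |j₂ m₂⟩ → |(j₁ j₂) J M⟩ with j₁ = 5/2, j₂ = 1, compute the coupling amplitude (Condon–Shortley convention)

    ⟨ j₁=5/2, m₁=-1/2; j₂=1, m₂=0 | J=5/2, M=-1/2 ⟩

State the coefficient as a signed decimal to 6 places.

√[6·1!4!1!/7! · 2!3!1!1!2!3!] = √(144/35)
  +(−1)^0/∏(0,1,3,1,1,0)! = 1/6  (running 1/6)
  +(−1)^1/∏(1,0,2,0,2,1)! = -1/4  (running -1/12)
⟨..|..⟩ = √(144/35)·(-1/12) = -0.169031

-0.169031  (= −√(1/35))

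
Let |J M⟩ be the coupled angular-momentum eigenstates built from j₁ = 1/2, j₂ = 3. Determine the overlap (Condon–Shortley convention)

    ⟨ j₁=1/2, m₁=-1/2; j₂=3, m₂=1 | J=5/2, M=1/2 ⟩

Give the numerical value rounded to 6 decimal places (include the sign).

−√(4/7) ≈ -0.755929

triangle: 1!*0!*5!/7! = 120/5040
(j±m)!: 0!*1!*4!*2!*3!*2! = 576
prefactor² = (2J+1)*Δ*N² = 576/7
  k=1: −1/(1!*0!*0!*3!*0!*2!) = -1/12
Σ = -1/12  ⇒  CG² = 576/7*(-1/12)² = 4/7
CG = −√(4/7) = -0.755929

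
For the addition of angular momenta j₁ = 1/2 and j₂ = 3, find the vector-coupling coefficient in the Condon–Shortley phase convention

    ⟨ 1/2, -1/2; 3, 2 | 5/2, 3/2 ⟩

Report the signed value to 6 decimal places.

-0.845154

√[6·1!0!5!/7! · 0!1!5!1!4!1!] = √(2880/7)
  +(−1)^1/∏(1,0,0,4,0,1)! = -1/24  (running -1/24)
⟨..|..⟩ = √(2880/7)·(-1/24) = -0.845154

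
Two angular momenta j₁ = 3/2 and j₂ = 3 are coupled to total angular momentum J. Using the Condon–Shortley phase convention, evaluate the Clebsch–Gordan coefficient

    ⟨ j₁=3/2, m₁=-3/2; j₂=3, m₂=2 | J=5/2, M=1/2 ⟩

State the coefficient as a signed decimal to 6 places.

√[6·2!1!4!/8! · 0!3!5!1!3!2!] = √(432/7)
  +(−1)^2/∏(2,0,1,3,0,1)! = 1/12  (running 1/12)
⟨..|..⟩ = √(432/7)·(1/12) = +0.654654

+0.654654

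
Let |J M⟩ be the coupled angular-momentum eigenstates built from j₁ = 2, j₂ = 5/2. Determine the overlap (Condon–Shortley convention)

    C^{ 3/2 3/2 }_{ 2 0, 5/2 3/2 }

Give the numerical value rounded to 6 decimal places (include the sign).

+0.585540

√[4·3!1!2!/7! · 2!2!4!1!3!0!] = √(192/35)
  +(−1)^2/∏(2,1,0,2,1,0)! = 1/4  (running 1/4)
⟨..|..⟩ = √(192/35)·(1/4) = +0.585540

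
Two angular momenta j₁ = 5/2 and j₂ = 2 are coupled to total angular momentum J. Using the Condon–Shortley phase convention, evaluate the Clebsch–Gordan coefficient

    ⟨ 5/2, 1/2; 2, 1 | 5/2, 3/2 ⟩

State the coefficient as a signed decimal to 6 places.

−√(6/35) ≈ -0.414039

triangle: 2!*3!*2!/8! = 24/40320
(j±m)!: 3!*2!*3!*1!*4!*1! = 1728
prefactor² = (2J+1)*Δ*N² = 216/35
  k=1: −1/(1!*1!*1!*2!*2!*0!) = -1/4
  k=2: +1/(2!*0!*0!*1!*3!*1!) = 1/12
Σ = -1/6  ⇒  CG² = 216/35*(-1/6)² = 6/35
CG = −√(6/35) = -0.414039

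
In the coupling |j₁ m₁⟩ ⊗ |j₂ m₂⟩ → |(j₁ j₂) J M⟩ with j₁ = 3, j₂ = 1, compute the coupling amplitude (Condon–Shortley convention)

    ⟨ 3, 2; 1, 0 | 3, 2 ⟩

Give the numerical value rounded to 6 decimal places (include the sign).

j₁+j₂−J=1  J+j₁−j₂=5  J−j₁+j₂=1  j₁+j₂+J+1=8
(j₁±m₁, j₂±m₂, J±M) = (5,1,1,1,5,1)
P² = 300
sum k=0..1:
  [0] +1/24 = 1/24
  [1] −1/120 = -1/120
S = 1/30
C² = P²·S² = 1/3 ; C = +0.577350

+0.577350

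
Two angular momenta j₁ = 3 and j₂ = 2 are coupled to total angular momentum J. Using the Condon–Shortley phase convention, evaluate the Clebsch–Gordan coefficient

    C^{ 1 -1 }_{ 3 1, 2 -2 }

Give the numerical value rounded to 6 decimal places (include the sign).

√[3·4!2!0!/7! · 4!2!0!4!0!2!] = √(2304/35)
  +(−1)^0/∏(0,4,2,0,0,0)! = 1/48  (running 1/48)
⟨..|..⟩ = √(2304/35)·(1/48) = +0.169031

+√(1/35) = +0.169031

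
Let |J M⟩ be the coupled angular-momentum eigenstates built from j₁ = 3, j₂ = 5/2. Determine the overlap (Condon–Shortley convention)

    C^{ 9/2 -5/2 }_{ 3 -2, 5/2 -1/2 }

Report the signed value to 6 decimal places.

j₁+j₂−J=1  J+j₁−j₂=5  J−j₁+j₂=4  j₁+j₂+J+1=11
(j₁±m₁, j₂±m₂, J±M) = (1,5,2,3,2,7)
P² = 115200/11
sum k=0..1:
  [0] +1/480 = 1/480
  [1] −1/144 = -1/144
S = -7/1440
C² = P²·S² = 49/198 ; C = -0.497468

-0.497468  (= −√(49/198))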